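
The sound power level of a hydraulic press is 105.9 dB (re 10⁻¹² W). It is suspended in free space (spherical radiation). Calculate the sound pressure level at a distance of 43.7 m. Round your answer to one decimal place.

L_p = L_w − 10·log₁₀(4π·r²) with r = 43.7 m.
4π·r² = 2.4e+04 m², 10·log₁₀ of that is 43.802 dB.
L_p = 105.9 − 43.802 = 62.10 dB.

62.1 dB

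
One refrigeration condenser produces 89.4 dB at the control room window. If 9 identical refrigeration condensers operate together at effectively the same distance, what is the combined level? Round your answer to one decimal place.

98.9 dB

With 9 equal, uncorrelated contributions the intensity is 9× that of one unit, giving a rise of 10·log₁₀ 9.
L_total = 89.4 + 10·log₁₀(9) = 89.4 + 9.542 = 98.94 dB.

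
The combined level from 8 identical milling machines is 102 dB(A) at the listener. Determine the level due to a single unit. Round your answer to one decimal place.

93.0 dB(A)

Dividing the total intensity by 8 lowers the level by 10·log₁₀ 8 = 9.031 dB: L₁ = 102 − 9.031.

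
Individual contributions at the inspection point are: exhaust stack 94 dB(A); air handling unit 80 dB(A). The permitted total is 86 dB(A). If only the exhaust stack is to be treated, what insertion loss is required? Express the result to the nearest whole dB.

9 dB

The untreated sources together contribute 10^(80/10) = 1.000e+08, i.e. 80.00 dB(A).
To meet 86 dB(A) overall, the treated exhaust stack may contribute at most 10^(86/10) − 1.000e+08 = 2.981e+08, i.e. 84.74 dB(A).
Required insertion loss = 94 − 84.74 = 9.26 dB.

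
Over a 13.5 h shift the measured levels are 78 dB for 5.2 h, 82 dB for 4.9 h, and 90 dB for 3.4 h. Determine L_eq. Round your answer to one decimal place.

The energy average is taken in the linear domain: L_eq = 10·log₁₀[(Σ tᵢ·10^(Lᵢ/10))/T], T = 13.5 h.
Σ tᵢ·10^(Lᵢ/10) = 5.2·10^(78/10) + 4.9·10^(82/10) + 3.4·10^(90/10) = 4.505e+09.
L_eq = 10·log₁₀(4.505e+09/13.5) = 85.23 dB.

85.2 dB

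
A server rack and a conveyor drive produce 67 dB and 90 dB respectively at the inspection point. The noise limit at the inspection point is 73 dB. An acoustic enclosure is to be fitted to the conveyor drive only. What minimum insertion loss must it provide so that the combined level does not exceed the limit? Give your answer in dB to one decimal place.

18.3 dB

Everything except the conveyor drive sums to 10^(67/10) = 5.012e+06 in linear terms, 67.00 dB.
The limit corresponds to 10^(73/10) = 1.995e+07; subtracting the fixed part leaves 1.494e+07 for the conveyor drive, i.e. 71.74 dB.
So the conveyor drive must be reduced from 90 to 71.74 dB: IL = 18.26 dB.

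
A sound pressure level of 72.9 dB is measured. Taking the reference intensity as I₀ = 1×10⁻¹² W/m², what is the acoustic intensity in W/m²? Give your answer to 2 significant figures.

1.9e-05 W/m²

I/I₀ = 10^(72.9/10) = 1.95e+07, so I = 1.95e+07 × 10⁻¹² W/m².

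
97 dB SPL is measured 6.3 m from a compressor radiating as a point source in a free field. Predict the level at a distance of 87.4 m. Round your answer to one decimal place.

For a point source, L₂ = L₁ − 20·log₁₀(r₂/r₁).
L₂ = 97 − 20·log₁₀(87.4/6.3) = 97 − 22.843 = 74.16 dB SPL.

74.2 dB SPL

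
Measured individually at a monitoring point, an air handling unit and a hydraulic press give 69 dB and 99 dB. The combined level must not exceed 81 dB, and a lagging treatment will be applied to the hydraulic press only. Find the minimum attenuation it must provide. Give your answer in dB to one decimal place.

Fixed contribution from the other source: Σ 10^(L/10) = 10^(69/10) = 7.943e+06 (69.00 dB).
The limit corresponds to 10^(81/10) = 1.259e+08; subtracting the fixed part leaves 1.179e+08 for the hydraulic press, i.e. 80.72 dB.
Required insertion loss = 99 − 80.72 = 18.28 dB.

18.3 dB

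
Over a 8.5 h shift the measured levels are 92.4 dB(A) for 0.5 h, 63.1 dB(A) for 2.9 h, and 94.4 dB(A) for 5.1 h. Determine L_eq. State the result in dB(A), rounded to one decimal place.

L_eq = 10·log₁₀[(1/T)·Σ tᵢ·10^(Lᵢ/10)] with T = 8.5 h.
Σ tᵢ·10^(Lᵢ/10) = 0.5·10^(92.4/10) + 2.9·10^(63.1/10) + 5.1·10^(94.4/10) = 1.492e+10.
L_eq = 10·log₁₀(1.492e+10/8.5) = 92.44 dB(A).

92.4 dB(A)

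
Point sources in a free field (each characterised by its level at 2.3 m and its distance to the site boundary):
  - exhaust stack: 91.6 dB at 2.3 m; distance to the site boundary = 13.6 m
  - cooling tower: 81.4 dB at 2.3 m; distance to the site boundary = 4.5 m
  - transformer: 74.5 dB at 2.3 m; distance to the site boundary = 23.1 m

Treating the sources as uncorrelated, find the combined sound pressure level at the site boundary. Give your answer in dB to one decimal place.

78.9 dB

Propagate each source to the receiver with L = L_ref − 20·log₁₀(r/r_ref), then add intensities.
exhaust stack: 91.6 − 20·log₁₀(13.6/2.3) = 91.6 − 15.44 = 76.16 dB.
cooling tower: 81.4 − 20·log₁₀(4.5/2.3) = 81.4 − 5.83 = 75.57 dB.
transformer: 74.5 − 20·log₁₀(23.1/2.3) = 74.5 − 20.04 = 54.46 dB.
Σ 10^(L/10) = 7.768e+07 → L_total = 10·log₁₀(7.768e+07) = 78.90 dB.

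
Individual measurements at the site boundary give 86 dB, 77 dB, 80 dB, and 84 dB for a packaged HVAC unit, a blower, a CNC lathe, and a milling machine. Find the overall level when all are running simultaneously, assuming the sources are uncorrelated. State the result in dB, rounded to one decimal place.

89.0 dB

For uncorrelated sources the intensities add, so convert each level to linear form, sum, and take 10·log₁₀ of the total.
Σ 10^(L/10) = 10^(86/10) + 10^(77/10) + 10^(80/10) + 10^(84/10) = 7.994e+08.
L_total = 10·log₁₀(7.994e+08) = 89.03 dB.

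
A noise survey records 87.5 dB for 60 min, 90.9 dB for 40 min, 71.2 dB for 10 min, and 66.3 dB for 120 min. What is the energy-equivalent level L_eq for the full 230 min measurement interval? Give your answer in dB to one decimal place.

Weight each interval's intensity by its duration and average over T = 230 min:
Σ tᵢ·10^(Lᵢ/10) = 60·10^(87.5/10) + 40·10^(90.9/10) + 10·10^(71.2/10) + 120·10^(66.3/10) = 8.359e+10.
L_eq = 10·log₁₀(8.359e+10/230) = 85.60 dB.

85.6 dB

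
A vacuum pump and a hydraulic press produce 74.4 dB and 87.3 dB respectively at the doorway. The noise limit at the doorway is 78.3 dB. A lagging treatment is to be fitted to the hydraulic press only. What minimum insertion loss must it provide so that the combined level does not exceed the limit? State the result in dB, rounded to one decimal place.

11.3 dB

Fixed contribution from the other source: Σ 10^(L/10) = 10^(74.4/10) = 2.754e+07 (74.40 dB).
To meet 78.3 dB overall, the treated hydraulic press may contribute at most 10^(78.3/10) − 2.754e+07 = 4.007e+07, i.e. 76.03 dB.
Required insertion loss = 87.3 − 76.03 = 11.27 dB.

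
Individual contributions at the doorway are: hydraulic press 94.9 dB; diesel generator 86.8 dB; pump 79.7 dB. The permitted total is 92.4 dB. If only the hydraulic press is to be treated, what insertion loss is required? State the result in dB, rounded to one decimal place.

4.2 dB

The untreated sources together contribute 10^(86.8/10) + 10^(79.7/10) = 5.720e+08, i.e. 87.57 dB.
To meet 92.4 dB overall, the treated hydraulic press may contribute at most 10^(92.4/10) − 5.720e+08 = 1.166e+09, i.e. 90.67 dB.
Required insertion loss = 94.9 − 90.67 = 4.23 dB.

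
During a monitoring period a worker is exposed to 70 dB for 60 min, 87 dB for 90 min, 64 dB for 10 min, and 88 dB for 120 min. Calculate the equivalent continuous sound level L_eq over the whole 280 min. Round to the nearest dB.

Weight each interval's intensity by its duration and average over T = 280 min:
Σ tᵢ·10^(Lᵢ/10) = 60·10^(70/10) + 90·10^(87/10) + 10·10^(64/10) + 120·10^(88/10) = 1.214e+11.
L_eq = 10·log₁₀(1.214e+11/280) = 86.37 dB.

86 dB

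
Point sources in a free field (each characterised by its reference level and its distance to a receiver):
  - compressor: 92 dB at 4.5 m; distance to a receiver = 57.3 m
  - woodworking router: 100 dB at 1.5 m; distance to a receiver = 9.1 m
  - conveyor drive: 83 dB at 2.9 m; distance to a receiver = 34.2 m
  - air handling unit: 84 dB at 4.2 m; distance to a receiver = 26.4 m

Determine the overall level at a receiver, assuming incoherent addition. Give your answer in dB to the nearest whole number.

85 dB

Apply inverse-square spreading to bring every level to the receiver, then sum 10^(L/10).
compressor: 92 − 20·log₁₀(57.3/4.5) = 92 − 22.10 = 69.90 dB.
woodworking router: 100 − 20·log₁₀(9.1/1.5) = 100 − 15.66 = 84.34 dB.
conveyor drive: 83 − 20·log₁₀(34.2/2.9) = 83 − 21.43 = 61.57 dB.
air handling unit: 84 − 20·log₁₀(26.4/4.2) = 84 − 15.97 = 68.03 dB.
Σ 10^(L/10) = 2.893e+08 → L_total = 10·log₁₀(2.893e+08) = 84.61 dB.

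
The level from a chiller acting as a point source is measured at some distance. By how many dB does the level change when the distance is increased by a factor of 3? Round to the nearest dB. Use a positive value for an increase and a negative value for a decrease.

-10 dB

A point source loses 6 dB per doubling of distance; generally ΔL = −20·log₁₀(r₂/r₁).
ΔL = −20·log₁₀(3) = -9.54 dB.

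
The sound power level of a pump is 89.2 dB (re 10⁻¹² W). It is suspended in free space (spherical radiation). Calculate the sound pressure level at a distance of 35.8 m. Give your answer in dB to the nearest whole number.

47 dB

L_p = L_w − 10·log₁₀(4π·r²) with r = 35.8 m.
4π·r² = 1.611e+04 m², 10·log₁₀ of that is 42.070 dB.
L_p = 89.2 − 42.070 = 47.13 dB.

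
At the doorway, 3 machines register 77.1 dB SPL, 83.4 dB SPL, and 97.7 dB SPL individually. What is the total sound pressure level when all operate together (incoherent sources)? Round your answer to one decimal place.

97.9 dB SPL

Incoherent sources combine by intensity addition: L_total = 10·log₁₀(Σ 10^(L_i/10)).
Σ 10^(L/10) = 10^(77.1/10) + 10^(83.4/10) + 10^(97.7/10) = 6.158e+09.
L_total = 10·log₁₀(6.158e+09) = 97.89 dB SPL.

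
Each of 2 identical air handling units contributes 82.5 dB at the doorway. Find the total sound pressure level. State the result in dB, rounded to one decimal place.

N identical incoherent sources raise the level by 10·log₁₀ N.
L_total = 82.5 + 10·log₁₀(2) = 82.5 + 3.010 = 85.51 dB.

85.5 dB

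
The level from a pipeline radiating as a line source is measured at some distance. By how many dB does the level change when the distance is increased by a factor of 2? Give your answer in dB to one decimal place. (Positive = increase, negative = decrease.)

A line source loses 3 dB per doubling of distance; generally ΔL = −10·log₁₀(r₂/r₁).
ΔL = −10·log₁₀(2) = -3.01 dB.

-3.0 dB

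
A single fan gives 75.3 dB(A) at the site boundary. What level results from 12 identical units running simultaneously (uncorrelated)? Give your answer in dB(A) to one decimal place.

N identical incoherent sources raise the level by 10·log₁₀ N.
L_total = 75.3 + 10·log₁₀(12) = 75.3 + 10.792 = 86.09 dB(A).

86.1 dB(A)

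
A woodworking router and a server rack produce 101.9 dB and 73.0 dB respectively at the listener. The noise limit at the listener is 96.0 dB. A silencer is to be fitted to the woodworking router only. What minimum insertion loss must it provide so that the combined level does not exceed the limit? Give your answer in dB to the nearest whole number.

The untreated sources together contribute 10^(73.0/10) = 1.995e+07, i.e. 73.00 dB.
The limit corresponds to 10^(96.0/10) = 3.981e+09; subtracting the fixed part leaves 3.961e+09 for the woodworking router, i.e. 95.98 dB.
Required insertion loss = 101.9 − 95.98 = 5.92 dB.

6 dB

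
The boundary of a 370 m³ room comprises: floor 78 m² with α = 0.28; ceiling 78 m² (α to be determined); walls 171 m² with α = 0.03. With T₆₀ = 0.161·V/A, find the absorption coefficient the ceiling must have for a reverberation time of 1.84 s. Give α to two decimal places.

A = 0.161·V/T₆₀ = 0.161·370/1.84 = 32.38 m² sabins.
Absorption from the other surfaces = 78·0.28 + 171·0.03 = 26.97 m², so the ceiling must supply 5.40 m² over 78 m².
α = 5.40/78 = 0.069.

0.07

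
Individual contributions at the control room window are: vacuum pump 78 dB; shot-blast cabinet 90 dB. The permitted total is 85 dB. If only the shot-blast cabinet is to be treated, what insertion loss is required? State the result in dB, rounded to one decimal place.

Everything except the shot-blast cabinet sums to 10^(78/10) = 6.310e+07 in linear terms, 78.00 dB.
To meet 85 dB overall, the treated shot-blast cabinet may contribute at most 10^(85/10) − 6.310e+07 = 2.531e+08, i.e. 84.03 dB.
So the shot-blast cabinet must be reduced from 90 to 84.03 dB: IL = 5.97 dB.

6.0 dB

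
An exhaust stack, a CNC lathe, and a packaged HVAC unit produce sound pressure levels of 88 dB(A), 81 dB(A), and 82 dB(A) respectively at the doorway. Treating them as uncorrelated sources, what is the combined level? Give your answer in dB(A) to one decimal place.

Incoherent sources combine by intensity addition: L_total = 10·log₁₀(Σ 10^(L_i/10)).
Σ 10^(L/10) = 10^(88/10) + 10^(81/10) + 10^(82/10) = 9.153e+08.
L_total = 10·log₁₀(9.153e+08) = 89.62 dB(A).

89.6 dB(A)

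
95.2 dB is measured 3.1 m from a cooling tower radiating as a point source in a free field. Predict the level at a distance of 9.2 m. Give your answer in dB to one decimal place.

85.8 dB

Point-source attenuation: ΔL = 20·log₁₀(r₂/r₁) = 20·log₁₀(9.2/3.1) = 9.449 dB.
L₂ = 95.2 − 20·log₁₀(9.2/3.1) = 95.2 − 9.449 = 85.75 dB.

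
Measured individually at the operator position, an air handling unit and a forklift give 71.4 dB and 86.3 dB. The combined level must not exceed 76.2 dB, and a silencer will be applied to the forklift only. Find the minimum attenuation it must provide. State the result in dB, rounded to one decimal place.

Fixed contribution from the other source: Σ 10^(L/10) = 10^(71.4/10) = 1.380e+07 (71.40 dB).
The limit corresponds to 10^(76.2/10) = 4.169e+07; subtracting the fixed part leaves 2.788e+07 for the forklift, i.e. 74.45 dB.
Required insertion loss = 86.3 − 74.45 = 11.85 dB.

11.8 dB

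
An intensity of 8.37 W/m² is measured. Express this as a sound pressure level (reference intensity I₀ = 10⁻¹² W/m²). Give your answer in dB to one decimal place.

I/I₀ = 8.37/10⁻¹² = 8.37×10^12, and L = 10·log₁₀(I/I₀).
L = 10·(0.9227 + 12) = 129.23 dB.

129.2 dB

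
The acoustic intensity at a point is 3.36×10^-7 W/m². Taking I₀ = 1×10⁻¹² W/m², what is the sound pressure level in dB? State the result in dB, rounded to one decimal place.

55.3 dB

I/I₀ = 3.36×10^-7/10⁻¹² = 3.36×10^5, and L = 10·log₁₀(I/I₀).
L = 10·(0.5263 + 5) = 55.26 dB.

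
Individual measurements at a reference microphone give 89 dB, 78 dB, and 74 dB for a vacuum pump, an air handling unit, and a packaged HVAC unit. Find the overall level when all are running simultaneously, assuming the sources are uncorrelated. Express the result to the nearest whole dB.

For uncorrelated sources the intensities add, so convert each level to linear form, sum, and take 10·log₁₀ of the total.
Σ 10^(L/10) = 10^(89/10) + 10^(78/10) + 10^(74/10) = 8.825e+08.
L_total = 10·log₁₀(8.825e+08) = 89.46 dB.

89 dB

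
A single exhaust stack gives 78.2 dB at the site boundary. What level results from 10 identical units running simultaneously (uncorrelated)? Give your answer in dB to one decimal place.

88.2 dB

With 10 equal, uncorrelated contributions the intensity is 10× that of one unit, giving a rise of 10·log₁₀ 10.
L_total = 78.2 + 10·log₁₀(10) = 78.2 + 10.000 = 88.20 dB.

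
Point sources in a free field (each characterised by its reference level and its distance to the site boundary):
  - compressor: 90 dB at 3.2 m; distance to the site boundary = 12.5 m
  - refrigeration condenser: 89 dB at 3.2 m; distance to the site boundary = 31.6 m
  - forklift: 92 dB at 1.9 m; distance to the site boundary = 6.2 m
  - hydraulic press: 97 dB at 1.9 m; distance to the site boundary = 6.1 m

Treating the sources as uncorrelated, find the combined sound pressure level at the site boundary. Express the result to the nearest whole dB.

First find each source's level at the receiver (point-source: −20·log₁₀(r/r_ref)), then combine on an intensity basis.
compressor: 90 − 20·log₁₀(12.5/3.2) = 90 − 11.84 = 78.16 dB.
refrigeration condenser: 89 − 20·log₁₀(31.6/3.2) = 89 − 19.89 = 69.11 dB.
forklift: 92 − 20·log₁₀(6.2/1.9) = 92 − 10.27 = 81.73 dB.
hydraulic press: 97 − 20·log₁₀(6.1/1.9) = 97 − 10.13 = 86.87 dB.
Σ 10^(L/10) = 7.088e+08 → L_total = 10·log₁₀(7.088e+08) = 88.50 dB.

89 dB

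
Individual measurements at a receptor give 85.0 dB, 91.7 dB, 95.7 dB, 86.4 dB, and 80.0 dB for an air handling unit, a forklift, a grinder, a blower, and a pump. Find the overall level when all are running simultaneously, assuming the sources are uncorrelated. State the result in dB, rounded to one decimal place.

For uncorrelated sources the intensities add, so convert each level to linear form, sum, and take 10·log₁₀ of the total.
Σ 10^(L/10) = 10^(85.0/10) + 10^(91.7/10) + 10^(95.7/10) + 10^(86.4/10) + 10^(80.0/10) = 6.047e+09.
L_total = 10·log₁₀(6.047e+09) = 97.82 dB.

97.8 dB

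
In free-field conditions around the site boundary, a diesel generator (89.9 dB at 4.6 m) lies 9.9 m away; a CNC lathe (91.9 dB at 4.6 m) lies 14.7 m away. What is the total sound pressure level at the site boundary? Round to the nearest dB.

86 dB

Propagate each source to the receiver with L = L_ref − 20·log₁₀(r/r_ref), then add intensities.
diesel generator: 89.9 − 20·log₁₀(9.9/4.6) = 89.9 − 6.66 = 83.24 dB.
CNC lathe: 91.9 − 20·log₁₀(14.7/4.6) = 91.9 − 10.09 = 81.81 dB.
Σ 10^(L/10) = 3.626e+08 → L_total = 10·log₁₀(3.626e+08) = 85.59 dB.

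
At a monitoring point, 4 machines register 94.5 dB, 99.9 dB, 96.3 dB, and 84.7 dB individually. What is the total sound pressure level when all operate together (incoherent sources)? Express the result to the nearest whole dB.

102 dB

For uncorrelated sources the intensities add, so convert each level to linear form, sum, and take 10·log₁₀ of the total.
Σ 10^(L/10) = 10^(94.5/10) + 10^(99.9/10) + 10^(96.3/10) + 10^(84.7/10) = 1.715e+10.
L_total = 10·log₁₀(1.715e+10) = 102.34 dB.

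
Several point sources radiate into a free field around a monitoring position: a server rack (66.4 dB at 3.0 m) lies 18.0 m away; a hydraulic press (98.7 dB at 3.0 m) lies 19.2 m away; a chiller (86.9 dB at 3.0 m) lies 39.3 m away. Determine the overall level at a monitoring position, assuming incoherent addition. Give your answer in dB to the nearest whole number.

First find each source's level at the receiver (point-source: −20·log₁₀(r/r_ref)), then combine on an intensity basis.
server rack: 66.4 − 20·log₁₀(18.0/3.0) = 66.4 − 15.56 = 50.84 dB.
hydraulic press: 98.7 − 20·log₁₀(19.2/3.0) = 98.7 − 16.12 = 82.58 dB.
chiller: 86.9 − 20·log₁₀(39.3/3.0) = 86.9 − 22.35 = 64.55 dB.
Σ 10^(L/10) = 1.840e+08 → L_total = 10·log₁₀(1.840e+08) = 82.65 dB.

83 dB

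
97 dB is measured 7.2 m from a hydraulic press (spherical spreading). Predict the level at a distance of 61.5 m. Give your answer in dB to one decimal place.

Spherical spreading from a point source gives a 20·log₁₀(r₂/r₁) drop.
L₂ = 97 − 20·log₁₀(61.5/7.2) = 97 − 18.631 = 78.37 dB.

78.4 dB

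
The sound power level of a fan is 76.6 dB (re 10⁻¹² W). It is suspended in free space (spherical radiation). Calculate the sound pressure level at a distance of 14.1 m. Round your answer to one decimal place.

L_p = L_w − 10·log₁₀(4π·r²) with r = 14.1 m.
4π·r² = 2498 m², 10·log₁₀ of that is 33.976 dB.
L_p = 76.6 − 33.976 = 42.62 dB.

42.6 dB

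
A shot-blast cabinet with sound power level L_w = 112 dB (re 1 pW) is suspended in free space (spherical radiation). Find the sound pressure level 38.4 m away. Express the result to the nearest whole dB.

L_p = L_w − 10·log₁₀(4π·r²) with r = 38.4 m.
4π·r² = 1.853e+04 m², 10·log₁₀ of that is 42.679 dB.
L_p = 112 − 42.679 = 69.32 dB.

69 dB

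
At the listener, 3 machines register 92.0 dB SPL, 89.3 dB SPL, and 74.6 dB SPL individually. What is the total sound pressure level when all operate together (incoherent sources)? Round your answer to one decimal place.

93.9 dB SPL

For uncorrelated sources the intensities add, so convert each level to linear form, sum, and take 10·log₁₀ of the total.
Σ 10^(L/10) = 10^(92.0/10) + 10^(89.3/10) + 10^(74.6/10) = 2.465e+09.
L_total = 10·log₁₀(2.465e+09) = 93.92 dB SPL.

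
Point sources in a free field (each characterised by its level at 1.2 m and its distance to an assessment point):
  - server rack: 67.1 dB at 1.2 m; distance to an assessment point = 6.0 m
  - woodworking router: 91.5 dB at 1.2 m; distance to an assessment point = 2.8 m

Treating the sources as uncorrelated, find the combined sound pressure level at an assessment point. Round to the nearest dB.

First find each source's level at the receiver (point-source: −20·log₁₀(r/r_ref)), then combine on an intensity basis.
server rack: 67.1 − 20·log₁₀(6.0/1.2) = 67.1 − 13.98 = 53.12 dB.
woodworking router: 91.5 − 20·log₁₀(2.8/1.2) = 91.5 − 7.36 = 84.14 dB.
Σ 10^(L/10) = 2.597e+08 → L_total = 10·log₁₀(2.597e+08) = 84.14 dB.

84 dB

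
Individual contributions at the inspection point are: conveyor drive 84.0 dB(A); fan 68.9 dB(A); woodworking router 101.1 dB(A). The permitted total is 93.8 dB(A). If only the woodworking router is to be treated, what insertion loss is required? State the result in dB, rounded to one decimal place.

7.8 dB

Everything except the woodworking router sums to 10^(84.0/10) + 10^(68.9/10) = 2.590e+08 in linear terms, 84.13 dB(A).
To meet 93.8 dB(A) overall, the treated woodworking router may contribute at most 10^(93.8/10) − 2.590e+08 = 2.140e+09, i.e. 93.30 dB(A).
So the woodworking router must be reduced from 101.1 to 93.30 dB(A): IL = 7.80 dB.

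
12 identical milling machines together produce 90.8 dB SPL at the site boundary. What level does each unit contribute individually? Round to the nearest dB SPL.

12 equal contributions raise the level by 10·log₁₀ 12 = 10.792 dB, so each unit alone gives 90.8 − 10.792.

80 dB SPL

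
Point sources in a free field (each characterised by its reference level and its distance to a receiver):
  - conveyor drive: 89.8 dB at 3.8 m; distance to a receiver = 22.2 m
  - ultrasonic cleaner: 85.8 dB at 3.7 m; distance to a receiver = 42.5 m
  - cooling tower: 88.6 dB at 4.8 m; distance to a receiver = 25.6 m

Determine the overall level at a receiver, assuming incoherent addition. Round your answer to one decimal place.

77.5 dB

Apply inverse-square spreading to bring every level to the receiver, then sum 10^(L/10).
conveyor drive: 89.8 − 20·log₁₀(22.2/3.8) = 89.8 − 15.33 = 74.47 dB.
ultrasonic cleaner: 85.8 − 20·log₁₀(42.5/3.7) = 85.8 − 21.20 = 64.60 dB.
cooling tower: 88.6 − 20·log₁₀(25.6/4.8) = 88.6 − 14.54 = 74.06 dB.
Σ 10^(L/10) = 5.633e+07 → L_total = 10·log₁₀(5.633e+07) = 77.51 dB.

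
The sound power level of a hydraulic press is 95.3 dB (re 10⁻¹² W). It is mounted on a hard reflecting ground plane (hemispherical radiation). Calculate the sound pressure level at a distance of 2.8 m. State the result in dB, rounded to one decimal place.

78.4 dB

Free-field hemispherical radiation: L_p = L_w − 10·log₁₀(2π·r²), r = 2.8 m.
2π·r² = 49.26 m², 10·log₁₀ of that is 16.925 dB.
L_p = 95.3 − 16.925 = 78.38 dB.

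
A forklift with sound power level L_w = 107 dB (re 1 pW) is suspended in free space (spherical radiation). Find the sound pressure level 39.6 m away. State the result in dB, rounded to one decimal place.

64.1 dB

L_p = L_w − 10·log₁₀(4π·r²) with r = 39.6 m.
4π·r² = 1.971e+04 m², 10·log₁₀ of that is 42.946 dB.
L_p = 107 − 42.946 = 64.05 dB.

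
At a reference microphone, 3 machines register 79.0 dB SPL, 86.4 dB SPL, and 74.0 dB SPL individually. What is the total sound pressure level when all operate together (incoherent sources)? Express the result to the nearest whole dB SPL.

87 dB SPL

For uncorrelated sources the intensities add, so convert each level to linear form, sum, and take 10·log₁₀ of the total.
Σ 10^(L/10) = 10^(79.0/10) + 10^(86.4/10) + 10^(74.0/10) = 5.411e+08.
L_total = 10·log₁₀(5.411e+08) = 87.33 dB SPL.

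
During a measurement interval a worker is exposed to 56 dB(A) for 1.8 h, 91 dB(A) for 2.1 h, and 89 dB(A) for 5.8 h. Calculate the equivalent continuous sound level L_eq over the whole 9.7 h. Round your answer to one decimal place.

88.7 dB(A)

L_eq = 10·log₁₀[(1/T)·Σ tᵢ·10^(Lᵢ/10)] with T = 9.7 h.
Σ tᵢ·10^(Lᵢ/10) = 1.8·10^(56/10) + 2.1·10^(91/10) + 5.8·10^(89/10) = 7.252e+09.
L_eq = 10·log₁₀(7.252e+09/9.7) = 88.74 dB(A).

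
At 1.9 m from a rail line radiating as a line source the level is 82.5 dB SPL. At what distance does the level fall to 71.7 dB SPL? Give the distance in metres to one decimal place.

22.8 m

Line-source spreading drops the level by 10·log₁₀(r₂/r₁); inverting, r₂/r₁ = 10^(ΔL/10).
r₂ = 1.9·10^((82.5−71.7)/10) = 1.9·10^(10.8/10) = 22.84 m.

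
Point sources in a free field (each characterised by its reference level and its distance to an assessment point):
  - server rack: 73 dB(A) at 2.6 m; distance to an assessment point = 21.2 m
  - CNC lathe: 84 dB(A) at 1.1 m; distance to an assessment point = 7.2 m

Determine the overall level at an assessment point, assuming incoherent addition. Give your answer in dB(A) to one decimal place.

Propagate each source to the receiver with L = L_ref − 20·log₁₀(r/r_ref), then add intensities.
server rack: 73 − 20·log₁₀(21.2/2.6) = 73 − 18.23 = 54.77 dB(A).
CNC lathe: 84 − 20·log₁₀(7.2/1.1) = 84 − 16.32 = 67.68 dB(A).
Σ 10^(L/10) = 6.163e+06 → L_total = 10·log₁₀(6.163e+06) = 67.90 dB(A).

67.9 dB(A)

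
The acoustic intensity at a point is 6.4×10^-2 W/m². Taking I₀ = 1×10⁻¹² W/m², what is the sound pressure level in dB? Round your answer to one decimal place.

108.1 dB

I/I₀ = 6.4×10^-2/10⁻¹² = 6.4×10^10, and L = 10·log₁₀(I/I₀).
L = 10·(0.8062 + 10) = 108.06 dB.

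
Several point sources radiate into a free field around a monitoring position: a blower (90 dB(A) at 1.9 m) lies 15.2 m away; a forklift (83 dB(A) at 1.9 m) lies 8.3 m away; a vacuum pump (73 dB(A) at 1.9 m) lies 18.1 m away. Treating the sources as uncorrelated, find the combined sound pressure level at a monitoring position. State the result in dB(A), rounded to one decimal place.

Propagate each source to the receiver with L = L_ref − 20·log₁₀(r/r_ref), then add intensities.
blower: 90 − 20·log₁₀(15.2/1.9) = 90 − 18.06 = 71.94 dB(A).
forklift: 83 − 20·log₁₀(8.3/1.9) = 83 − 12.81 = 70.19 dB(A).
vacuum pump: 73 − 20·log₁₀(18.1/1.9) = 73 − 19.58 = 53.42 dB(A).
Σ 10^(L/10) = 2.630e+07 → L_total = 10·log₁₀(2.630e+07) = 74.20 dB(A).

74.2 dB(A)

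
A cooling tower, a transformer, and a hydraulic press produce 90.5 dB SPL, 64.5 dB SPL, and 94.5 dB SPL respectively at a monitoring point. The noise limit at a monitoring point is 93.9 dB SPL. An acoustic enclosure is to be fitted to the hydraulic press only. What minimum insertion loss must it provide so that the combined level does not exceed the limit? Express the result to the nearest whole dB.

3 dB

Everything except the hydraulic press sums to 10^(90.5/10) + 10^(64.5/10) = 1.125e+09 in linear terms, 90.51 dB SPL.
The limit corresponds to 10^(93.9/10) = 2.455e+09; subtracting the fixed part leaves 1.330e+09 for the hydraulic press, i.e. 91.24 dB SPL.
Required insertion loss = 94.5 − 91.24 = 3.26 dB.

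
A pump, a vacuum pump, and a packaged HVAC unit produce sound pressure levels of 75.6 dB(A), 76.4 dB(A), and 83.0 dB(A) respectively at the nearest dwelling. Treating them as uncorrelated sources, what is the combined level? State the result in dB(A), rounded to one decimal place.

Incoherent sources combine by intensity addition: L_total = 10·log₁₀(Σ 10^(L_i/10)).
Σ 10^(L/10) = 10^(75.6/10) + 10^(76.4/10) + 10^(83.0/10) = 2.795e+08.
L_total = 10·log₁₀(2.795e+08) = 84.46 dB(A).

84.5 dB(A)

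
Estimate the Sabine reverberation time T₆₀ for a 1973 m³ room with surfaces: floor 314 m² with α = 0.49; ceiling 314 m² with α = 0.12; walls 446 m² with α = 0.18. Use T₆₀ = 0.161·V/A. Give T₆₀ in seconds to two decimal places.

1.17 s

Total absorption A = 314·0.49 + 314·0.12 + 446·0.18 = 271.82 m² sabins.
T₆₀ = 0.161 × 1973 / 271.82 = 1.169 s.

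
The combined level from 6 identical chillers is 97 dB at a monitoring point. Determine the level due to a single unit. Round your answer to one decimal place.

89.2 dB

6 equal contributions raise the level by 10·log₁₀ 6 = 7.782 dB, so each unit alone gives 97 − 7.782.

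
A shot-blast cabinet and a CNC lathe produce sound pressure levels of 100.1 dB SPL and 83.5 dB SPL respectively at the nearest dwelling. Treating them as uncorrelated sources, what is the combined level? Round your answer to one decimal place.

100.2 dB SPL

Incoherent sources combine by intensity addition: L_total = 10·log₁₀(Σ 10^(L_i/10)).
Σ 10^(L/10) = 10^(100.1/10) + 10^(83.5/10) = 1.046e+10.
L_total = 10·log₁₀(1.046e+10) = 100.19 dB SPL.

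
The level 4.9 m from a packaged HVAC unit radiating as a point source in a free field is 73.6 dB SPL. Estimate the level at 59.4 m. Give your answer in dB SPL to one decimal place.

For a point source, L₂ = L₁ − 20·log₁₀(r₂/r₁).
L₂ = 73.6 − 20·log₁₀(59.4/4.9) = 73.6 − 21.672 = 51.93 dB SPL.

51.9 dB SPL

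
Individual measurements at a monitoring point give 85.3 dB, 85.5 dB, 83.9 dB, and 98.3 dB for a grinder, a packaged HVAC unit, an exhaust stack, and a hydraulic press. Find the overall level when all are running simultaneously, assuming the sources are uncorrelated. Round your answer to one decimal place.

98.9 dB

Incoherent sources combine by intensity addition: L_total = 10·log₁₀(Σ 10^(L_i/10)).
Σ 10^(L/10) = 10^(85.3/10) + 10^(85.5/10) + 10^(83.9/10) + 10^(98.3/10) = 7.700e+09.
L_total = 10·log₁₀(7.700e+09) = 98.86 dB.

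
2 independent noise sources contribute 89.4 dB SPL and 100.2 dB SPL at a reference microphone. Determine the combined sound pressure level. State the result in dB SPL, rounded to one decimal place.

For uncorrelated sources the intensities add, so convert each level to linear form, sum, and take 10·log₁₀ of the total.
Σ 10^(L/10) = 10^(89.4/10) + 10^(100.2/10) = 1.134e+10.
L_total = 10·log₁₀(1.134e+10) = 100.55 dB SPL.

100.5 dB SPL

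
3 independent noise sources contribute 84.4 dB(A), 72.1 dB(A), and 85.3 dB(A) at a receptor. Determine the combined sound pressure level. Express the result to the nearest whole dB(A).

For uncorrelated sources the intensities add, so convert each level to linear form, sum, and take 10·log₁₀ of the total.
Σ 10^(L/10) = 10^(84.4/10) + 10^(72.1/10) + 10^(85.3/10) = 6.305e+08.
L_total = 10·log₁₀(6.305e+08) = 88.00 dB(A).

88 dB(A)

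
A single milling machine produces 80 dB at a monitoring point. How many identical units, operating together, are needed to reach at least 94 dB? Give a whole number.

Need L₁ + 10·log₁₀ N ≥ 94, i.e. log₁₀ N ≥ 1.40.
N ≥ 10^(14.0/10) = 25.119, so N = 26.

26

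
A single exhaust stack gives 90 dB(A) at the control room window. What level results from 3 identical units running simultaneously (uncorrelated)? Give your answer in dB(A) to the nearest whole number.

N identical incoherent sources raise the level by 10·log₁₀ N.
L_total = 90 + 10·log₁₀(3) = 90 + 4.771 = 94.77 dB(A).

95 dB(A)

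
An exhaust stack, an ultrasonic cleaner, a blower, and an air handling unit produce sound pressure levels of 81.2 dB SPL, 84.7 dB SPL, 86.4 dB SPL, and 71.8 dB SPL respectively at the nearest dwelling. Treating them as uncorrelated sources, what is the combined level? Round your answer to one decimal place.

89.4 dB SPL

Incoherent sources combine by intensity addition: L_total = 10·log₁₀(Σ 10^(L_i/10)).
Σ 10^(L/10) = 10^(81.2/10) + 10^(84.7/10) + 10^(86.4/10) + 10^(71.8/10) = 8.786e+08.
L_total = 10·log₁₀(8.786e+08) = 89.44 dB SPL.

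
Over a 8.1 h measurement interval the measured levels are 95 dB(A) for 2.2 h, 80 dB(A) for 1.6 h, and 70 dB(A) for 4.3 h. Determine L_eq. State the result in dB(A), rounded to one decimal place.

89.5 dB(A)

The energy average is taken in the linear domain: L_eq = 10·log₁₀[(Σ tᵢ·10^(Lᵢ/10))/T], T = 8.1 h.
Σ tᵢ·10^(Lᵢ/10) = 2.2·10^(95/10) + 1.6·10^(80/10) + 4.3·10^(70/10) = 7.160e+09.
L_eq = 10·log₁₀(7.160e+09/8.1) = 89.46 dB(A).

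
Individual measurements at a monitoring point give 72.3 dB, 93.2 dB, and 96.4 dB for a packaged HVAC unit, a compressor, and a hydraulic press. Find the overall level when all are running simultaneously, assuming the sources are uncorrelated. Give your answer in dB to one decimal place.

Incoherent sources combine by intensity addition: L_total = 10·log₁₀(Σ 10^(L_i/10)).
Σ 10^(L/10) = 10^(72.3/10) + 10^(93.2/10) + 10^(96.4/10) = 6.471e+09.
L_total = 10·log₁₀(6.471e+09) = 98.11 dB.

98.1 dB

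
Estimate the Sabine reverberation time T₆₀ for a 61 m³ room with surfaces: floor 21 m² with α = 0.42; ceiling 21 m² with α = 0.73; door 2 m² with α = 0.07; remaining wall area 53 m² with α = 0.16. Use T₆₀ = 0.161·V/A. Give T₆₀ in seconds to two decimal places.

A = Σ Sᵢαᵢ = 21·0.42 + 21·0.73 + 2·0.07 + 53·0.16 = 32.77 m².
T₆₀ = 0.161·V/A = 0.161·61/32.77 = 0.300 s.

0.30 s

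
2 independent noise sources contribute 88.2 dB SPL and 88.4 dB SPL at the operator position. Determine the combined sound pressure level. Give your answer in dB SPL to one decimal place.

For uncorrelated sources the intensities add, so convert each level to linear form, sum, and take 10·log₁₀ of the total.
Σ 10^(L/10) = 10^(88.2/10) + 10^(88.4/10) = 1.353e+09.
L_total = 10·log₁₀(1.353e+09) = 91.31 dB SPL.

91.3 dB SPL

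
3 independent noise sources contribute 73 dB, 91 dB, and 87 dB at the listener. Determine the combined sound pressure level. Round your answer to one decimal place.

Incoherent sources combine by intensity addition: L_total = 10·log₁₀(Σ 10^(L_i/10)).
Σ 10^(L/10) = 10^(73/10) + 10^(91/10) + 10^(87/10) = 1.780e+09.
L_total = 10·log₁₀(1.780e+09) = 92.50 dB.

92.5 dB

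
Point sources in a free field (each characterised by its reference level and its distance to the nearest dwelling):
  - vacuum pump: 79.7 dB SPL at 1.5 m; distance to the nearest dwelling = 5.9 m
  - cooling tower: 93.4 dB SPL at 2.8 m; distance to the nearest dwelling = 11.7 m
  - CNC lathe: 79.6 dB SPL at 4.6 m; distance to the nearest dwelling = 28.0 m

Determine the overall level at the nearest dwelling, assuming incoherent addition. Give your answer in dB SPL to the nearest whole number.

81 dB SPL

Propagate each source to the receiver with L = L_ref − 20·log₁₀(r/r_ref), then add intensities.
vacuum pump: 79.7 − 20·log₁₀(5.9/1.5) = 79.7 − 11.90 = 67.80 dB SPL.
cooling tower: 93.4 − 20·log₁₀(11.7/2.8) = 93.4 − 12.42 = 80.98 dB SPL.
CNC lathe: 79.6 − 20·log₁₀(28.0/4.6) = 79.6 − 15.69 = 63.91 dB SPL.
Σ 10^(L/10) = 1.338e+08 → L_total = 10·log₁₀(1.338e+08) = 81.26 dB SPL.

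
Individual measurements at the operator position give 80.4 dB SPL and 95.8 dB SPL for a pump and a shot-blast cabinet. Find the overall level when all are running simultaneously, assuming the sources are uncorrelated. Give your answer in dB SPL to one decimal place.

95.9 dB SPL

For uncorrelated sources the intensities add, so convert each level to linear form, sum, and take 10·log₁₀ of the total.
Σ 10^(L/10) = 10^(80.4/10) + 10^(95.8/10) = 3.912e+09.
L_total = 10·log₁₀(3.912e+09) = 95.92 dB SPL.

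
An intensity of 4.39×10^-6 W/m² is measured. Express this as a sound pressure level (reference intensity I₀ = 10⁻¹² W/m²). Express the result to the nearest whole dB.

66 dB

I/I₀ = 4.39×10^-6/10⁻¹² = 4.39×10^6, and L = 10·log₁₀(I/I₀).
L = 10·(0.6425 + 6) = 66.42 dB.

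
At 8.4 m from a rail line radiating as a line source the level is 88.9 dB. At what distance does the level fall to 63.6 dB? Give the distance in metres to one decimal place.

2846.3 m

The 25.3 dB drop corresponds to a distance ratio of 10^(25.3/10) for a line source.
r₂ = 8.4·10^((88.9−63.6)/10) = 8.4·10^(25.3/10) = 2846.29 m.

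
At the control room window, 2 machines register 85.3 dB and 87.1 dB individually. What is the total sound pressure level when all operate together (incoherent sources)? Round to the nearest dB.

Incoherent sources combine by intensity addition: L_total = 10·log₁₀(Σ 10^(L_i/10)).
Σ 10^(L/10) = 10^(85.3/10) + 10^(87.1/10) = 8.517e+08.
L_total = 10·log₁₀(8.517e+08) = 89.30 dB.

89 dB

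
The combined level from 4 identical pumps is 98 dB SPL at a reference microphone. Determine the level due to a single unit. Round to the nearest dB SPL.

For N identical incoherent sources L_total = L₁ + 10·log₁₀ N, so L₁ = 98 − 10·log₁₀(4) = 98 − 6.021.

92 dB SPL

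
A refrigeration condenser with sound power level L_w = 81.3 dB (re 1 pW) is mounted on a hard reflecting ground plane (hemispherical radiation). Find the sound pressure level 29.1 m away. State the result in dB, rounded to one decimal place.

The power spreads over a hemisphere of area 2π·r², so L_p = L_w − 10·log₁₀(2π·r²).
2π·r² = 5321 m², 10·log₁₀ of that is 37.260 dB.
L_p = 81.3 − 37.260 = 44.04 dB.

44.0 dB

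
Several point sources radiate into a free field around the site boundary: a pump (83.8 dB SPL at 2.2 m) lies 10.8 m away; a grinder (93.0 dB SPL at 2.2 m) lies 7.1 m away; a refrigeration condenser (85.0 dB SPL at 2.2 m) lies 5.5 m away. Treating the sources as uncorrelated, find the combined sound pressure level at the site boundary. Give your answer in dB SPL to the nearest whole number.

First find each source's level at the receiver (point-source: −20·log₁₀(r/r_ref)), then combine on an intensity basis.
pump: 83.8 − 20·log₁₀(10.8/2.2) = 83.8 − 13.82 = 69.98 dB SPL.
grinder: 93.0 − 20·log₁₀(7.1/2.2) = 93.0 − 10.18 = 82.82 dB SPL.
refrigeration condenser: 85.0 − 20·log₁₀(5.5/2.2) = 85.0 − 7.96 = 77.04 dB SPL.
Σ 10^(L/10) = 2.521e+08 → L_total = 10·log₁₀(2.521e+08) = 84.02 dB SPL.

84 dB SPL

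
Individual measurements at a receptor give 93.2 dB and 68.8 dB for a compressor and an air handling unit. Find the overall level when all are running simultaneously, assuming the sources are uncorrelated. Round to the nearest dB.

For uncorrelated sources the intensities add, so convert each level to linear form, sum, and take 10·log₁₀ of the total.
Σ 10^(L/10) = 10^(93.2/10) + 10^(68.8/10) = 2.097e+09.
L_total = 10·log₁₀(2.097e+09) = 93.22 dB.

93 dB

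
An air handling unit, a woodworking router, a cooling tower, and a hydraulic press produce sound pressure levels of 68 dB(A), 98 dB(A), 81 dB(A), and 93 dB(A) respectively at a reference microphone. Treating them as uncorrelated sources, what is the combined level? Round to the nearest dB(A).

99 dB(A)

For uncorrelated sources the intensities add, so convert each level to linear form, sum, and take 10·log₁₀ of the total.
Σ 10^(L/10) = 10^(68/10) + 10^(98/10) + 10^(81/10) + 10^(93/10) = 8.437e+09.
L_total = 10·log₁₀(8.437e+09) = 99.26 dB(A).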